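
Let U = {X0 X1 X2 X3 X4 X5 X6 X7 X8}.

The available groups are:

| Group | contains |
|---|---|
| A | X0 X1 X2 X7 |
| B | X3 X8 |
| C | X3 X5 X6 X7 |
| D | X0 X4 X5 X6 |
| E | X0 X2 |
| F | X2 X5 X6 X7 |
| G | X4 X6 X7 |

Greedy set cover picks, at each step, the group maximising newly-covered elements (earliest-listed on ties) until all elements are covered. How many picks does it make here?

4

Greedy: pick A (covers 4 new) → pick C (covers 3 new) → pick B (covers 1 new) → pick D (covers 1 new). Total picks: 4.
(The true minimum cover uses only 3 groups, so greedy is not optimal here.)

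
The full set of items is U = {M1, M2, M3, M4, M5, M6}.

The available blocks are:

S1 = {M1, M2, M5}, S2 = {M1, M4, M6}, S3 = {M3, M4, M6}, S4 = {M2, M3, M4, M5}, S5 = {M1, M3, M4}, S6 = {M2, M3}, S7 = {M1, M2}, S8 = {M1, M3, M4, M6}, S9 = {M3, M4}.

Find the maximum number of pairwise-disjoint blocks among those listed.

2

S3, S7 are pairwise disjoint (S3={M3,M4,M6}; S7={M1,M2}).
Every remaining block overlaps one of these, and no 3 of the listed blocks are pairwise disjoint, so 2 is the maximum.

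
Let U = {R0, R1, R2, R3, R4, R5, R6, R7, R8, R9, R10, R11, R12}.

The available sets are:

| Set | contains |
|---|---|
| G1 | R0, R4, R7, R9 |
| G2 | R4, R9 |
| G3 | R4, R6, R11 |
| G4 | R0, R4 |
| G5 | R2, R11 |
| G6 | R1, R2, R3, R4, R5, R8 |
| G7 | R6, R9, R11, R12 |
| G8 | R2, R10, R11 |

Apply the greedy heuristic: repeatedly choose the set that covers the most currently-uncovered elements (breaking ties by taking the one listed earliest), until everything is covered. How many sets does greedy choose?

Greedy: pick G6 (covers 6 new) → pick G7 (covers 4 new) → pick G1 (covers 2 new) → pick G8 (covers 1 new). Total picks: 4.

4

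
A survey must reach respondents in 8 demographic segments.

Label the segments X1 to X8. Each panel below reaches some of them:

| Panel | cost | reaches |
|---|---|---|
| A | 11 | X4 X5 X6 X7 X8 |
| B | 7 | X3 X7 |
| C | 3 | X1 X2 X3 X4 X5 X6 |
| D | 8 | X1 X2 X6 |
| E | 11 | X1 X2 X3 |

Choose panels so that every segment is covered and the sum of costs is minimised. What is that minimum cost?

A, C together cover every segment (A ∪ C = {X1, X2, X3, X4, X5, X6, X7, X8}); total cost 11 + 3 = 14.
No covering selection has total cost below 14.

14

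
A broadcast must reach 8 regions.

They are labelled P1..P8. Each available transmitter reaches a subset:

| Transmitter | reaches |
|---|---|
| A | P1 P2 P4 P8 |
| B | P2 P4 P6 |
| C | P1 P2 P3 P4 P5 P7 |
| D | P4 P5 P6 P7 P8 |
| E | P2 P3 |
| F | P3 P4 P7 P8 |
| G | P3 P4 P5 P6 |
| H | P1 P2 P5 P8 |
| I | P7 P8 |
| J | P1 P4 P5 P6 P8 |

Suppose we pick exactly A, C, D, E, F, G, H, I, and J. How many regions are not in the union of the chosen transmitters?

Union of A, C, D, E, F, G, H, I, J = {P1, P2, P3, P4, P5, P6, P7, P8} — that's every region, so 0 are uncovered.

0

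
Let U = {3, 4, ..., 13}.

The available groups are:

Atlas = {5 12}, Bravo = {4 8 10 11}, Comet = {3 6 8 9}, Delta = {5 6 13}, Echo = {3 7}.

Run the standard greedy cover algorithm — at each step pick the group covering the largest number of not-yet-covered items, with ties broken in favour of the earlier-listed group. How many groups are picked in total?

5

Greedy: pick Bravo (covers 4 new) → pick Comet (covers 3 new) → pick Atlas (covers 2 new) → pick Delta (covers 1 new) → pick Echo (covers 1 new). Total picks: 5.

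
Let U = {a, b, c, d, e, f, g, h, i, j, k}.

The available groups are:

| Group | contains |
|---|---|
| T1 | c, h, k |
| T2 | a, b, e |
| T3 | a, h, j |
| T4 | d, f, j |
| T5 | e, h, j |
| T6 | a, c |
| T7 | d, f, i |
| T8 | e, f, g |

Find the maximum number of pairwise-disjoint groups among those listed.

T1, T2, T7 are pairwise disjoint (T1={c,h,k}; T2={a,b,e}; T7={d,f,i}).
Every remaining group overlaps one of these, and no 4 of the listed groups are pairwise disjoint, so 3 is the maximum.

3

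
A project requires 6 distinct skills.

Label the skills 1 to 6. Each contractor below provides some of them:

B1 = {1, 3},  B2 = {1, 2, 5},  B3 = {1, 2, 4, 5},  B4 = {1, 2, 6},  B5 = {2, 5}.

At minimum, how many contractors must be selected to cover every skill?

3

Take {B1, B3, B4}. Their union is {1, 2, 3, 4, 5, 6}, which is all 6 skills.
Only B1 contains 3, so B1 is forced; the remaining 4 skills need at least 2 more contractors (each remaining contractor adds at most 3) — so at least 3 contractors are needed, and 3 is optimal.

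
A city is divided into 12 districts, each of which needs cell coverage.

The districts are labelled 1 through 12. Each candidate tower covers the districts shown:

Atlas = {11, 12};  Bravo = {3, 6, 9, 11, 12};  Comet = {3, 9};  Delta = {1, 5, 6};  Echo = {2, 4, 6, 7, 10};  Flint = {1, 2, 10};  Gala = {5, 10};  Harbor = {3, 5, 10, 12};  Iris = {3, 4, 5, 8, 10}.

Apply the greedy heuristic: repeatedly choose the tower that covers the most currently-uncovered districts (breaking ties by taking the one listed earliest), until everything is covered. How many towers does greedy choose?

Greedy: pick Bravo (covers 5 new) → pick Echo (covers 4 new) → pick Delta (covers 2 new) → pick Iris (covers 1 new). Total picks: 4.

4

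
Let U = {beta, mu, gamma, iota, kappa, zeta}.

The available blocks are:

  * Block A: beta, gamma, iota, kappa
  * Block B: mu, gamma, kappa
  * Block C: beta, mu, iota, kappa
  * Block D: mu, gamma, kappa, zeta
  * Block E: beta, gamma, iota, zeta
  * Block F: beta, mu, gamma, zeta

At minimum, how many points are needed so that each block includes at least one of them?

The 2 points {gamma, kappa} hit every block.
No single point lies in every block, so at least 2 are needed and 2 is optimal.

2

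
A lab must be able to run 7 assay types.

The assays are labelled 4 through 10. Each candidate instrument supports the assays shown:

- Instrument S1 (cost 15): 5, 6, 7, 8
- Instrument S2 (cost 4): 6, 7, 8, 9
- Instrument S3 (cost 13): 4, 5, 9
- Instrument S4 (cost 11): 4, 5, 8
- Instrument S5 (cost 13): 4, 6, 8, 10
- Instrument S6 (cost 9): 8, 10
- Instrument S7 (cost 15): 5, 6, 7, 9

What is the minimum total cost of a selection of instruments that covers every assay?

24

S2, S4, S6 together cover every assay (S2 ∪ S4 ∪ S6 = {4, 5, 6, 7, 8, 9, 10}); total cost 4 + 11 + 9 = 24.
No covering selection has total cost below 24.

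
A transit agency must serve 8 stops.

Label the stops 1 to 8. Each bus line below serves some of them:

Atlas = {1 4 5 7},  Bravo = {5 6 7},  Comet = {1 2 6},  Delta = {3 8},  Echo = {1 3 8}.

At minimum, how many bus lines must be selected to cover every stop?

3

Atlas and Comet and Delta together: Atlas ∪ Comet ∪ Delta = {1, 2, 3, 4, 5, 6, 7, 8} — every stop is covered.
Only Comet contains 2, so Comet is forced; the remaining 5 stops need at least 2 more bus lines (each remaining bus line adds at most 3) — so at least 3 bus lines are needed, and 3 is optimal.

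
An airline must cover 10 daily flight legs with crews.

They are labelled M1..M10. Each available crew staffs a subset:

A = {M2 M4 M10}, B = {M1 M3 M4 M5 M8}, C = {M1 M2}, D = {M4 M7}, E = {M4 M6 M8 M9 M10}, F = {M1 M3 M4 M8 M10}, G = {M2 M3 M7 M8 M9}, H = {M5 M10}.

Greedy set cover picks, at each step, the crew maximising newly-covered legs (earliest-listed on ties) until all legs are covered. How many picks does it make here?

3

Greedy: pick B (covers 5 new) → pick E (covers 3 new) → pick G (covers 2 new). Total picks: 3.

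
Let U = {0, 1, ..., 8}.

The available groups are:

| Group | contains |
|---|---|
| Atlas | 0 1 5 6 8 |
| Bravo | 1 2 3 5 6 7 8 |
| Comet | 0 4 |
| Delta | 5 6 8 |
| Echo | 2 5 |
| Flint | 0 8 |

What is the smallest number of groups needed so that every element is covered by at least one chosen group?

2

Bravo and Comet cover everything between them: the union {0, 1, 2, 3, 4, 5, 6, 7, 8} is all of U.
No single group has all 9 elements (the largest, Bravo, has 7), so 2 is optimal.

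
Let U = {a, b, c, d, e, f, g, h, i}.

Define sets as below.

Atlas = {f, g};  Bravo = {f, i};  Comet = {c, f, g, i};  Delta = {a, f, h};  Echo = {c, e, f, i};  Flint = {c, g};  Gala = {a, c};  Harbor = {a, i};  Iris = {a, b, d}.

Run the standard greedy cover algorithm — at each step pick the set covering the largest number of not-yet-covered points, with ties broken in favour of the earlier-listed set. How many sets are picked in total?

Greedy: pick Comet (covers 4 new) → pick Iris (covers 3 new) → pick Delta (covers 1 new) → pick Echo (covers 1 new). Total picks: 4.

4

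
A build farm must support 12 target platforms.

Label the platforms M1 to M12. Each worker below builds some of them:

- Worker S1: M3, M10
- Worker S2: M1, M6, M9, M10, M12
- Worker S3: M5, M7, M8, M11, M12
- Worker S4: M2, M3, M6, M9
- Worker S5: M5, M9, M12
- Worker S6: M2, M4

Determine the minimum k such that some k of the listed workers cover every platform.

4

S2 and S3 and S4 and S6 together: S2 ∪ S3 ∪ S4 ∪ S6 = {M1, M2, M3, M4, M5, M6, M7, M8, M9, M10, M11, M12} — every platform is covered.
No 3 of the 6 workers cover everything (all 20 combinations miss at least one platform), so 4 is optimal.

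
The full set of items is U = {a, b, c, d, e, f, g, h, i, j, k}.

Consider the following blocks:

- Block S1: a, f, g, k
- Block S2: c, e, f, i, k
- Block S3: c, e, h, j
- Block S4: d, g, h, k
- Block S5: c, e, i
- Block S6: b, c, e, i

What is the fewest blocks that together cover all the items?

4

S1 and S3 and S4 and S6 together: S1 ∪ S3 ∪ S4 ∪ S6 = {a, b, c, d, e, f, g, h, i, j, k} — every item is covered.
No 3 of the 6 blocks cover everything (all 20 combinations miss at least one item), so 4 is optimal.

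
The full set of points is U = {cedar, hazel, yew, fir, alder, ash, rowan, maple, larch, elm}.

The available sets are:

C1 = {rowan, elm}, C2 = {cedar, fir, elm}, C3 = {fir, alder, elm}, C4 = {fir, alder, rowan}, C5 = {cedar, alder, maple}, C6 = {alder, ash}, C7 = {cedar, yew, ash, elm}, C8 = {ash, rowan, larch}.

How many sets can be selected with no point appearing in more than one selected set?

2

C4, C7 are pairwise disjoint (C4={fir,alder,rowan}; C7={cedar,yew,ash,elm}).
Every remaining set overlaps one of these, and no 3 of the listed sets are pairwise disjoint, so 2 is the maximum.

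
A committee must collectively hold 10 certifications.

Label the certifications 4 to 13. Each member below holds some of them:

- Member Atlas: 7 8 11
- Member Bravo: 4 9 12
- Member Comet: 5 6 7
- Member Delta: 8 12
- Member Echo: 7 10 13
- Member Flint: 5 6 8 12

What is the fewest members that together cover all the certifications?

4

Atlas and Bravo and Comet and Echo together: Atlas ∪ Bravo ∪ Comet ∪ Echo = {4, 5, 6, 7, 8, 9, 10, 11, 12, 13} — every certification is covered.
Only Bravo contains 4, so Bravo is forced; the remaining 7 certifications need at least 3 more members (each remaining member adds at most 3) — so at least 4 members are needed, and 4 is optimal.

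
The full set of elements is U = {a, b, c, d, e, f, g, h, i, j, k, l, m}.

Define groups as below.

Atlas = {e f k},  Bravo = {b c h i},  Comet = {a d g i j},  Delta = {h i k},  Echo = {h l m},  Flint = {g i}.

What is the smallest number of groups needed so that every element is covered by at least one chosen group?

4

Atlas and Bravo and Comet and Echo together: Atlas ∪ Bravo ∪ Comet ∪ Echo = {a, b, c, d, e, f, g, h, i, j, k, l, m} — every element is covered.
Only Comet contains a, so Comet is forced; the remaining 8 elements need at least 3 more groups (each remaining group adds at most 3) — so at least 4 groups are needed, and 4 is optimal.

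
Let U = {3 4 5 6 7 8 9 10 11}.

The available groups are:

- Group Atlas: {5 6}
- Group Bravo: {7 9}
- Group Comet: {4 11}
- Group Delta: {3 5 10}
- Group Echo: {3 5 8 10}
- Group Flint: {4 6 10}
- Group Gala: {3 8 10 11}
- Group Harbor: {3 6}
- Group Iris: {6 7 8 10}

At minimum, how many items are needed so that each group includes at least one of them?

The 4 items {4, 6, 7, 10} hit every group.
No choice of 3 items meets every group, so 4 is the minimum.

4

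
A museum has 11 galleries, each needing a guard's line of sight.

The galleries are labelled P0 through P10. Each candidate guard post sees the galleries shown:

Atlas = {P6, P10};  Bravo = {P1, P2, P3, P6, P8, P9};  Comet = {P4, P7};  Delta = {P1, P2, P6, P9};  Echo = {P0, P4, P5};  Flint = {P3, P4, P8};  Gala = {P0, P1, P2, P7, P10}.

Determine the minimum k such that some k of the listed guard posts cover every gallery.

Bravo and Echo and Gala together: Bravo ∪ Echo ∪ Gala = {P0, P1, P2, P3, P4, P5, P6, P7, P8, P9, P10} — every gallery is covered.
Only Echo contains P5, so Echo is forced; the remaining 8 galleries need at least 2 more guard posts (each remaining guard post adds at most 6) — so at least 3 guard posts are needed, and 3 is optimal.

3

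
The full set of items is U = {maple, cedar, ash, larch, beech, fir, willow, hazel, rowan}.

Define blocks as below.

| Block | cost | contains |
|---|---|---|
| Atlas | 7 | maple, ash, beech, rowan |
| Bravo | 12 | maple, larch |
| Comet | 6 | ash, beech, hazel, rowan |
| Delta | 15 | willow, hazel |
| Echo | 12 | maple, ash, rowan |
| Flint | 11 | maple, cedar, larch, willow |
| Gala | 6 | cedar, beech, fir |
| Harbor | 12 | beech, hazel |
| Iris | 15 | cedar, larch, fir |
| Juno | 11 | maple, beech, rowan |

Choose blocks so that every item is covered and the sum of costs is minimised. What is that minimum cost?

Comet, Flint, Gala together cover every item (Comet ∪ Flint ∪ Gala = {maple, cedar, ash, larch, beech, fir, willow, hazel, rowan}); total cost 6 + 11 + 6 = 23.
No covering selection has total cost below 23.

23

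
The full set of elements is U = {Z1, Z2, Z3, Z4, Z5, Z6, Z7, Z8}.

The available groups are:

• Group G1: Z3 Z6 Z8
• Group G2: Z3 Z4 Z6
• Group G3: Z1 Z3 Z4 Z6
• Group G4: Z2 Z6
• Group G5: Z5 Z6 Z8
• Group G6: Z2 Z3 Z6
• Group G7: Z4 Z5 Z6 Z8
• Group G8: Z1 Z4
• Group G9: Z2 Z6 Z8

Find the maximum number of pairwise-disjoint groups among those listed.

G6, G8 are pairwise disjoint (G6={Z2,Z3,Z6}; G8={Z1,Z4}).
Every remaining group overlaps one of these, and no 3 of the listed groups are pairwise disjoint, so 2 is the maximum.

2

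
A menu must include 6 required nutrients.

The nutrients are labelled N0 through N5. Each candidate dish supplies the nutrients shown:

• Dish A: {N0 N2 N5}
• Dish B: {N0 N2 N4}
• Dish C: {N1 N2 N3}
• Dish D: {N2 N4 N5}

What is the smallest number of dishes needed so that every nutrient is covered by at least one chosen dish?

B and C and D together: B ∪ C ∪ D = {N0, N1, N2, N3, N4, N5} — every nutrient is covered.
Only C contains N1, so C is forced; the remaining 3 nutrients need at least 2 more dishes (each remaining dish adds at most 2) — so at least 3 dishes are needed, and 3 is optimal.

3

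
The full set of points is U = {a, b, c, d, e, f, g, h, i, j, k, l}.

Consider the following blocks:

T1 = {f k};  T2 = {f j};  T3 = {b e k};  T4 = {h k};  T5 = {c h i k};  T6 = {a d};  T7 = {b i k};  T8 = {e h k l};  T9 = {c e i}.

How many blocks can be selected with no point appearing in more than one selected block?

T2, T4, T6, T9 are pairwise disjoint (T2={f,j}; T4={h,k}; T6={a,d}; T9={c,e,i}).
Every remaining block overlaps one of these, and no 5 of the listed blocks are pairwise disjoint, so 4 is the maximum.

4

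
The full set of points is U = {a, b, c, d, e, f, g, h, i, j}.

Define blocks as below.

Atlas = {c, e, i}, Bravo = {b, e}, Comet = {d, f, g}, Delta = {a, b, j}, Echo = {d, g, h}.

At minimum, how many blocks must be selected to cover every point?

Take {Atlas, Comet, Delta, Echo}. Their union is {a, b, c, d, e, f, g, h, i, j}, which is all 10 points.
Each block has at most 3 points, and 3·3 = 9 < 10 — so at least 4 blocks are needed, and 4 is optimal.

4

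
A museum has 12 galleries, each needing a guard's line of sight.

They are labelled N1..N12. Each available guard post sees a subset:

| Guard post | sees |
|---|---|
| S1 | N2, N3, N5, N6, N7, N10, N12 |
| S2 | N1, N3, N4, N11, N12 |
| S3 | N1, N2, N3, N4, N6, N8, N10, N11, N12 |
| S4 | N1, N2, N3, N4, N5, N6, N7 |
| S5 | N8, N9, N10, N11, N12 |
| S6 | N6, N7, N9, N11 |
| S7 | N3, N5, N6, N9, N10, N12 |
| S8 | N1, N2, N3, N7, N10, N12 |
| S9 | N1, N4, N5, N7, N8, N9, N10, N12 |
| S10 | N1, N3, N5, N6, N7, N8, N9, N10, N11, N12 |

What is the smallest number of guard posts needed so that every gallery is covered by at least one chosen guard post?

Take {S3, S9}. Their union is {N1, N2, N3, N4, N5, N6, N7, N8, N9, N10, N11, N12}, which is all 12 galleries.
No single guard post has all 12 galleries (the largest, S10, has 10), so 2 is optimal.

2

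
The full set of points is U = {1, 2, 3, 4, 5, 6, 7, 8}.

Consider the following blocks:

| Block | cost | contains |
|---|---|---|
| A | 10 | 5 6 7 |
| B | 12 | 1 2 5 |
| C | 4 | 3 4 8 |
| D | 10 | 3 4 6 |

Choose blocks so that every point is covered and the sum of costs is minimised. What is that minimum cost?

A, B, C together cover every point (A ∪ B ∪ C = {1, 2, 3, 4, 5, 6, 7, 8}); total cost 10 + 12 + 4 = 26.
No covering selection has total cost below 26.

26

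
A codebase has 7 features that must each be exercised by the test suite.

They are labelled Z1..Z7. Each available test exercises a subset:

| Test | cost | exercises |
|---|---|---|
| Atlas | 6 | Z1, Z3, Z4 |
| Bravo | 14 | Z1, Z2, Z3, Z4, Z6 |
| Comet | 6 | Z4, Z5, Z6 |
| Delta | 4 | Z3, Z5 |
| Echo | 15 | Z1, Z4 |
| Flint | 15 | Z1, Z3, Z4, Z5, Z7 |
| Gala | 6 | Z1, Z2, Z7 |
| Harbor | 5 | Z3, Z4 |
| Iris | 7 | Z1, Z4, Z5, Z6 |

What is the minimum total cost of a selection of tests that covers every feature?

Comet, Delta, Gala together cover every feature (Comet ∪ Delta ∪ Gala = {Z1, Z2, Z3, Z4, Z5, Z6, Z7}); total cost 6 + 4 + 6 = 16.
The greedy pick Iris, Gala, Delta costs 17; no covering selection beats 16.

16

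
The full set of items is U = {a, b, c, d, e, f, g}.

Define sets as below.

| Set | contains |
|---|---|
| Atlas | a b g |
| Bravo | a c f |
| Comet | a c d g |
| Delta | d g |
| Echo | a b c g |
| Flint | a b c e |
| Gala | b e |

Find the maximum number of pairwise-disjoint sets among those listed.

3

Bravo, Delta, Gala are pairwise disjoint (Bravo={a,c,f}; Delta={d,g}; Gala={b,e}).
Every remaining set overlaps one of these, and no 4 of the listed sets are pairwise disjoint, so 3 is the maximum.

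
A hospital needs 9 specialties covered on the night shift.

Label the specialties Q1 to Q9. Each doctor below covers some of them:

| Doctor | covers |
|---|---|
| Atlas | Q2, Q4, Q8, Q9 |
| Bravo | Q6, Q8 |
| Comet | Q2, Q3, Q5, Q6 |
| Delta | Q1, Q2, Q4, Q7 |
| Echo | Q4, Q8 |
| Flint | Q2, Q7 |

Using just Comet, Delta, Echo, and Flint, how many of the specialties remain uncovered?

Union of Comet, Delta, Echo, Flint = {Q1, Q2, Q3, Q4, Q5, Q6, Q7, Q8}.
Not covered: Q9 — 1 specialty.

1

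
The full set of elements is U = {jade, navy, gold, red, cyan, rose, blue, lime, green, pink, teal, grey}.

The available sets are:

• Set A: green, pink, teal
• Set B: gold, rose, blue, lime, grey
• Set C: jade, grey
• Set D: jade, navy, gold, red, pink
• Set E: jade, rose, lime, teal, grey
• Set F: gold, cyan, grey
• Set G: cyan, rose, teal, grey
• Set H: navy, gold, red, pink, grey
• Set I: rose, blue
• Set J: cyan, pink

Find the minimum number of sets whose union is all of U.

Take {A, B, D, J}. Their union is {jade, navy, gold, red, cyan, rose, blue, lime, green, pink, teal, grey}, which is all 12 elements.
No 3 of the 10 sets cover everything (all 120 combinations miss at least one element), so 4 is optimal.

4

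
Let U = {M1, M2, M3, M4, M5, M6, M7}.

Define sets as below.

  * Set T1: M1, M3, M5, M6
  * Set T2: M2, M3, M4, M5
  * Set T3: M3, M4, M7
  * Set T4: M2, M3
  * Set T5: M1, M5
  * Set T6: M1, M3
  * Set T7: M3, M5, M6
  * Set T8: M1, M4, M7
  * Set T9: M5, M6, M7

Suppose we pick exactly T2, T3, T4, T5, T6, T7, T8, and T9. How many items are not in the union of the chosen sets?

0

Union of T2, T3, T4, T5, T6, T7, T8, T9 = {M1, M2, M3, M4, M5, M6, M7} — that's every item, so 0 are uncovered.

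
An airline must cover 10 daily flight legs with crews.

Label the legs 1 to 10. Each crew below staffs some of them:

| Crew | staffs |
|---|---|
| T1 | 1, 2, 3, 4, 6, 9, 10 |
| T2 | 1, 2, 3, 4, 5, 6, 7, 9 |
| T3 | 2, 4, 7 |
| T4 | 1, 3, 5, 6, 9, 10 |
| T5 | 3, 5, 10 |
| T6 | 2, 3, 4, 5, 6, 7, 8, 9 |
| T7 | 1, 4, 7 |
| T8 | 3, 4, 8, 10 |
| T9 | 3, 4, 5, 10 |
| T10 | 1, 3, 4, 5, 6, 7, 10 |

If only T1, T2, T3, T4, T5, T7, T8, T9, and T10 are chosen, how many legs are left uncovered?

0

Union of T1, T2, T3, T4, T5, T7, T8, T9, T10 = {1, 2, 3, 4, 5, 6, 7, 8, 9, 10} — that's every leg, so 0 are uncovered.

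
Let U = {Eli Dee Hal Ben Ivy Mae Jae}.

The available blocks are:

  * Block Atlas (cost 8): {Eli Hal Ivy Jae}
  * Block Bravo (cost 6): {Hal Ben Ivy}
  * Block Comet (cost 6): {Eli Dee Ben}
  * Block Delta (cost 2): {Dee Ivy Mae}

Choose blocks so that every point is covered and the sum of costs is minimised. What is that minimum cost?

Atlas, Bravo, Delta together cover every point (Atlas ∪ Bravo ∪ Delta = {Eli, Dee, Hal, Ben, Ivy, Mae, Jae}); total cost 8 + 6 + 2 = 16.
No covering selection has total cost below 16.

16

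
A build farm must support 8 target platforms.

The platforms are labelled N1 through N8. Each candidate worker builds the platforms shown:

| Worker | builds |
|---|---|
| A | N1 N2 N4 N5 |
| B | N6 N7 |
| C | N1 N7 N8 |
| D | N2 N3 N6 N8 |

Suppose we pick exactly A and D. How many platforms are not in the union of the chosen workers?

Union of A, D = {N1, N2, N3, N4, N5, N6, N8}.
Not covered: N7 — 1 platform.

1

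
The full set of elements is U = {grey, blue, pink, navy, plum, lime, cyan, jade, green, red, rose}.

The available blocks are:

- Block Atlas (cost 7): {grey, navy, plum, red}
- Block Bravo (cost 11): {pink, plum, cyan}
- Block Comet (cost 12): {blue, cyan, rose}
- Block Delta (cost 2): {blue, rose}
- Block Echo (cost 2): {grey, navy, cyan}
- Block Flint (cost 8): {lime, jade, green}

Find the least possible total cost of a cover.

28

Atlas, Bravo, Delta, Flint together cover every element (Atlas ∪ Bravo ∪ Delta ∪ Flint = {grey, blue, pink, navy, plum, lime, cyan, jade, green, red, rose}); total cost 7 + 11 + 2 + 8 = 28.
The greedy pick Echo, Delta, Flint, Atlas, Bravo costs 30; no covering selection beats 28.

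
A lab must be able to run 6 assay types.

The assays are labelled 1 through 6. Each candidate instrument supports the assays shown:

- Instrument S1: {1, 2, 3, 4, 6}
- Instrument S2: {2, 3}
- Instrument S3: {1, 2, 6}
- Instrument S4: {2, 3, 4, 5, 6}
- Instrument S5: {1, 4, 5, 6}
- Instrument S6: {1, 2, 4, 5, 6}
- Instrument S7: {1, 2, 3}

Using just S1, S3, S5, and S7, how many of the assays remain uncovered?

Union of S1, S3, S5, S7 = {1, 2, 3, 4, 5, 6} — that's every assay, so 0 are uncovered.

0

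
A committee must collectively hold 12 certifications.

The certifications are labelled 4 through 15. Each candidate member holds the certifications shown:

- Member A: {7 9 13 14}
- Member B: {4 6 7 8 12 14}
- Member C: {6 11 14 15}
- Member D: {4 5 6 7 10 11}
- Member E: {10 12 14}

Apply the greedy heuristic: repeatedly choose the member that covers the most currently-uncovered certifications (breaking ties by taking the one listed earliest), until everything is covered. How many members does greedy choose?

Greedy: pick B (covers 6 new) → pick D (covers 3 new) → pick A (covers 2 new) → pick C (covers 1 new). Total picks: 4.

4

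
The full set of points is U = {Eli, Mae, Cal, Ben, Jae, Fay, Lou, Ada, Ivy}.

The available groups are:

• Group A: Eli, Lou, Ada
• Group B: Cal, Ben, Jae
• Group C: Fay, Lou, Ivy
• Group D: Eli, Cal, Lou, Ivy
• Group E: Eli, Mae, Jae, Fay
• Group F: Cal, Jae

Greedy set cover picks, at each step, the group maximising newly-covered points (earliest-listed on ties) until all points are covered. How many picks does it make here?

4

Greedy: pick D (covers 4 new) → pick E (covers 3 new) → pick A (covers 1 new) → pick B (covers 1 new). Total picks: 4.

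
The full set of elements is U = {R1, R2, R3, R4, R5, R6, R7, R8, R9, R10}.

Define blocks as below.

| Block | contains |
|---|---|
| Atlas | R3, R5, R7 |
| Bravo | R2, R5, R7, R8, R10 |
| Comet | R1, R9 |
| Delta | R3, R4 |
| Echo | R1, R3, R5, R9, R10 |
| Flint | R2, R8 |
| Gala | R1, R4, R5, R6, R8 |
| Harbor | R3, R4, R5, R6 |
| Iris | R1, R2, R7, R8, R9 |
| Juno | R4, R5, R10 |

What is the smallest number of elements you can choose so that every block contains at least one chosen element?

The 4 elements {R1, R2, R3, R10} hit every block.
No choice of 3 elements meets every block, so 4 is the minimum.

4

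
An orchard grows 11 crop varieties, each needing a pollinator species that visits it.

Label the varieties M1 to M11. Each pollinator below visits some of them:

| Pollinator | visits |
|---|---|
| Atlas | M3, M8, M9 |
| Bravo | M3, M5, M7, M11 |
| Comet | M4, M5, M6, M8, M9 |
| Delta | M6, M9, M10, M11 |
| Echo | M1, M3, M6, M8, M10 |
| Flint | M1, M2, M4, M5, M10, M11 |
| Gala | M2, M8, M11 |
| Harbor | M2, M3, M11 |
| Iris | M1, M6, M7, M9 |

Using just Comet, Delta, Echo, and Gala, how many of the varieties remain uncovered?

Union of Comet, Delta, Echo, Gala = {M1, M2, M3, M4, M5, M6, M8, M9, M10, M11}.
Not covered: M7 — 1 variety.

1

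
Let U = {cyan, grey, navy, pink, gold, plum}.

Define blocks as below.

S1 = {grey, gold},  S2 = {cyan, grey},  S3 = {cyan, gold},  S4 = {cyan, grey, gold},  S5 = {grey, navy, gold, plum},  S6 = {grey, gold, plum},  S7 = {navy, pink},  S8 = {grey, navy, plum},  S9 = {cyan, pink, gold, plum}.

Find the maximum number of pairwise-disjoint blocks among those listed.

2

S6, S7 are pairwise disjoint (S6={grey,gold,plum}; S7={navy,pink}).
Every remaining block overlaps one of these, and no 3 of the listed blocks are pairwise disjoint, so 2 is the maximum.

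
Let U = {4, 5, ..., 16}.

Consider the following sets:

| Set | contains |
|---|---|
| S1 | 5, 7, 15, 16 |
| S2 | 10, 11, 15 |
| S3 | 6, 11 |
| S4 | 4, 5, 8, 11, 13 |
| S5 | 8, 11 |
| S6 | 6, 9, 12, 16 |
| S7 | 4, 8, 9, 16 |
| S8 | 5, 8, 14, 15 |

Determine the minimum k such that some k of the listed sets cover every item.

S1, S2, S4, S6, and S8 cover everything between them: the union {4, 5, 6, 7, 8, 9, 10, 11, 12, 13, 14, 15, 16} is all of U.
No 4 of the 8 sets cover everything (all 70 combinations miss at least one item), so 5 is optimal.

5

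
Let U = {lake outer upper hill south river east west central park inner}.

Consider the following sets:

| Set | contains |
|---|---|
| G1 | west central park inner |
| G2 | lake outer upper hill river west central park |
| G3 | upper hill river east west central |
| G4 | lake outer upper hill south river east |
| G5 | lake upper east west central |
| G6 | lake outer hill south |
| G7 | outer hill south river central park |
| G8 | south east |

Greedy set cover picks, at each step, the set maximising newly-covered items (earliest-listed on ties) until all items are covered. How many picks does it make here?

Greedy: pick G2 (covers 8 new) → pick G4 (covers 2 new) → pick G1 (covers 1 new). Total picks: 3.
(The true minimum cover uses only 2 sets, so greedy is not optimal here.)

3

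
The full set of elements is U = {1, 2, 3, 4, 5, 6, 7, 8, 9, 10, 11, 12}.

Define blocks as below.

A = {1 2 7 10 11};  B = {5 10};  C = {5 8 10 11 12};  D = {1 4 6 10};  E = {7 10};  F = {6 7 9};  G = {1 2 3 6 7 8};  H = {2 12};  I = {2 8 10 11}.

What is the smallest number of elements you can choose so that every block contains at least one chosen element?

3

Take T = {6, 10, 12}. Each listed block contains at least one of these, so T is a hitting set of size 3.
The blocks B, F, H are pairwise disjoint, so any hitting set needs a separate element for each — at least 3. Hence 3 is optimal.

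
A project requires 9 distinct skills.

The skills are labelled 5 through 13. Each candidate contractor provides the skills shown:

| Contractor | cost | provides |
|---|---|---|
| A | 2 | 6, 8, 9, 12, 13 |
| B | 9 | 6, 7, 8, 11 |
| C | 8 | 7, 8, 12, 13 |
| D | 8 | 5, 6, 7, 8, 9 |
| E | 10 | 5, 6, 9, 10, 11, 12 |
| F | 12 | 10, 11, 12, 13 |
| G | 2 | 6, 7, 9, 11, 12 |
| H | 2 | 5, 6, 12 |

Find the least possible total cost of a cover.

A, E, G together cover every skill (A ∪ E ∪ G = {5, 6, 7, 8, 9, 10, 11, 12, 13}); total cost 2 + 10 + 2 = 14.
The greedy pick A, G, H, E costs 16; no covering selection beats 14.

14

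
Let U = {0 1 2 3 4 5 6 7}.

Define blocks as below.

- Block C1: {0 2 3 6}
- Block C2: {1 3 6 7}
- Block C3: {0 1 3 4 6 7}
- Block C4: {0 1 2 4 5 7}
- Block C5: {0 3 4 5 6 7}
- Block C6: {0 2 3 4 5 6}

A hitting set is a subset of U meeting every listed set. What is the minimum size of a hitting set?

2

The 2 items {5, 6} hit every block.
No single item lies in every block, so at least 2 are needed and 2 is optimal.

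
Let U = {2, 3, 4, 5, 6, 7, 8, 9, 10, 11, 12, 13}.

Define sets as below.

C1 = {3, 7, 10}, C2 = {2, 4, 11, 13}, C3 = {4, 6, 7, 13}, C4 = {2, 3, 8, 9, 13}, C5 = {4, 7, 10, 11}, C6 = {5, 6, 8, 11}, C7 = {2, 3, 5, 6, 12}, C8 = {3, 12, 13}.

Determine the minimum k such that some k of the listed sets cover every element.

C4, C5, and C7 cover everything between them: the union {2, 3, 4, 5, 6, 7, 8, 9, 10, 11, 12, 13} is all of U.
Each set has at most 5 elements, and 2·5 = 10 < 12 — so at least 3 sets are needed, and 3 is optimal.

3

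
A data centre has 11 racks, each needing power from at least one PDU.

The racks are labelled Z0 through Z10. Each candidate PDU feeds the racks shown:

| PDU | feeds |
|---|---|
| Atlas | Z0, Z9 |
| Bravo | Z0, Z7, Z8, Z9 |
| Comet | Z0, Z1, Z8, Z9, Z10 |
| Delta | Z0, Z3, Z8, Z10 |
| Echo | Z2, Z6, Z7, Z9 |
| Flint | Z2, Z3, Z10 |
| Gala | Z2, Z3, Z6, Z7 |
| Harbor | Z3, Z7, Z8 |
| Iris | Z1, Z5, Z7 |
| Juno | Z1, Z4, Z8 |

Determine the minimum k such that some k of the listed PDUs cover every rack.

Comet and Gala and Iris and Juno together: Comet ∪ Gala ∪ Iris ∪ Juno = {Z0, Z1, Z2, Z3, Z4, Z5, Z6, Z7, Z8, Z9, Z10} — every rack is covered.
No 3 of the 10 PDUs cover everything (all 120 combinations miss at least one rack), so 4 is optimal.

4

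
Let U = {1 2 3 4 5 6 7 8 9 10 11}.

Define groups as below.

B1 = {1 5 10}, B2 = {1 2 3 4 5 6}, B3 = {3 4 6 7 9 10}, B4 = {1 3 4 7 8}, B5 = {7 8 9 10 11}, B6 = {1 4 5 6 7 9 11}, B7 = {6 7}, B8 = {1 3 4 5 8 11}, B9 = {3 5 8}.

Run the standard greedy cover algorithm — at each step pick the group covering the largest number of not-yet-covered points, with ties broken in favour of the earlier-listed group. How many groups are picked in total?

Greedy: pick B6 (covers 7 new) → pick B2 (covers 2 new) → pick B5 (covers 2 new). Total picks: 3.
(The true minimum cover uses only 2 groups, so greedy is not optimal here.)

3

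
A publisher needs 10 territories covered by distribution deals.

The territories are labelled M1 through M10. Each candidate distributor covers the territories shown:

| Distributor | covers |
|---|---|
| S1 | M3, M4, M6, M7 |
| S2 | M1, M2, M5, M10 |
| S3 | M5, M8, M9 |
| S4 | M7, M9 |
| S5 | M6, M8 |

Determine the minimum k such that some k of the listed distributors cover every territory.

3

Take {S1, S2, S3}. Their union is {M1, M2, M3, M4, M5, M6, M7, M8, M9, M10}, which is all 10 territories.
Each distributor has at most 4 territories, and 2·4 = 8 < 10 — so at least 3 distributors are needed, and 3 is optimal.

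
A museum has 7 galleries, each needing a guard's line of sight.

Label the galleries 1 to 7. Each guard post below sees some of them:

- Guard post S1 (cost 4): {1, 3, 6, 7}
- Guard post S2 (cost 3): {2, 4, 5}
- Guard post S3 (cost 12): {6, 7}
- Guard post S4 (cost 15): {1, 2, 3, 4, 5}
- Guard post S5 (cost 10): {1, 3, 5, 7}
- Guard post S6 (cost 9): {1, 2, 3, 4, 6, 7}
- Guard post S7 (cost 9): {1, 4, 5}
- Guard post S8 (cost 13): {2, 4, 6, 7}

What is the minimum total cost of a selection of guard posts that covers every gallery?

7

S1, S2 together cover every gallery (S1 ∪ S2 = {1, 2, 3, 4, 5, 6, 7}); total cost 4 + 3 = 7.
No covering selection has total cost below 7.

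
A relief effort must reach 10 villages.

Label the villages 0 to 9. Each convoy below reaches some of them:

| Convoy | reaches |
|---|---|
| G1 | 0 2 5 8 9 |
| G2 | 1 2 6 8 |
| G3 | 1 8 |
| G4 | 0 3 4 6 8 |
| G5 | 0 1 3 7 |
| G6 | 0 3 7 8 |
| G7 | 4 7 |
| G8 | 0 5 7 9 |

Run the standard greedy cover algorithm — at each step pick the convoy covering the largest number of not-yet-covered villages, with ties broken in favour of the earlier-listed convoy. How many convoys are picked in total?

3

Greedy: pick G1 (covers 5 new) → pick G4 (covers 3 new) → pick G5 (covers 2 new). Total picks: 3.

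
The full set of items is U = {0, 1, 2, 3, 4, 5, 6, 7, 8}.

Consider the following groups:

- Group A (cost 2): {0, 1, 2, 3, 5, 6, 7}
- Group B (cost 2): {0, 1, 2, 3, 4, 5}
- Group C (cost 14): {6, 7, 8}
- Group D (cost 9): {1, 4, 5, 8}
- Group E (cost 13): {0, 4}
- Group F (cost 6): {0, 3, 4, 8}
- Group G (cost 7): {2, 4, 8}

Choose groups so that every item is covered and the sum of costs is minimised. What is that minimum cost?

A, F together cover every item (A ∪ F = {0, 1, 2, 3, 4, 5, 6, 7, 8}); total cost 2 + 6 = 8.
The greedy pick A, B, F costs 10; no covering selection beats 8.

8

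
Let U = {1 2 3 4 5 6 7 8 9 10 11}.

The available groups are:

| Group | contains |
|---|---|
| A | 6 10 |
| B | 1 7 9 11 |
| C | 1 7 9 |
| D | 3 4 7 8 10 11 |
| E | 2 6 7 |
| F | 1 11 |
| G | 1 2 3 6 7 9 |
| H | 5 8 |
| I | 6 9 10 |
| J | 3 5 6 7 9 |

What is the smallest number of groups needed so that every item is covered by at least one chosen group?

D and G and H together: D ∪ G ∪ H = {1, 2, 3, 4, 5, 6, 7, 8, 9, 10, 11} — every item is covered.
Only D contains 4, so D is forced; the remaining 5 items need at least 2 more groups (each remaining group adds at most 4) — so at least 3 groups are needed, and 3 is optimal.

3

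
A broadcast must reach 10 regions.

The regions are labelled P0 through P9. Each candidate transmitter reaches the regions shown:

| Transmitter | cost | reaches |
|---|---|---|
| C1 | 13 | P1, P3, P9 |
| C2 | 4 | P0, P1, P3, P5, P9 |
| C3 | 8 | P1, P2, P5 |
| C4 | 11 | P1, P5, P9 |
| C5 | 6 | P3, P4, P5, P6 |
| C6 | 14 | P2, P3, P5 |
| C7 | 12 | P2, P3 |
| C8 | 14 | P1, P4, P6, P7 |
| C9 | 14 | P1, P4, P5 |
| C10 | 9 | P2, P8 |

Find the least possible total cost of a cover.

27

C2, C8, C10 together cover every region (C2 ∪ C8 ∪ C10 = {P0, P1, P2, P3, P4, P5, P6, P7, P8, P9}); total cost 4 + 14 + 9 = 27.
The greedy pick C2, C5, C10, C8 costs 33; no covering selection beats 27.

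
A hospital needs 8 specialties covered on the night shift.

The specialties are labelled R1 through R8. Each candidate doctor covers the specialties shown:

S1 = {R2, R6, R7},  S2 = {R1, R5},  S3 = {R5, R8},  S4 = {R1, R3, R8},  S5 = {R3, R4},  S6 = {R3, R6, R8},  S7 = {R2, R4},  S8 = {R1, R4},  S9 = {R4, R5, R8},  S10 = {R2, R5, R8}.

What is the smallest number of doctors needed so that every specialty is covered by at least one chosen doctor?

S1 and S4 and S9 together: S1 ∪ S4 ∪ S9 = {R1, R2, R3, R4, R5, R6, R7, R8} — every specialty is covered.
Each doctor has at most 3 specialties, and 2·3 = 6 < 8 — so at least 3 doctors are needed, and 3 is optimal.

3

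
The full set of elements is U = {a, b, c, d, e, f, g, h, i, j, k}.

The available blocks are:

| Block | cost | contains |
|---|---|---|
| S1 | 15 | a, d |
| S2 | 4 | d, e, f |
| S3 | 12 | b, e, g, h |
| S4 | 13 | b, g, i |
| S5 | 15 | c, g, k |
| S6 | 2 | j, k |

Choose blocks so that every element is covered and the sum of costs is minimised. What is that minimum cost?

61

S1, S2, S3, S4, S5, S6 together cover every element (S1 ∪ S2 ∪ S3 ∪ S4 ∪ S5 ∪ S6 = {a, b, c, d, e, f, g, h, i, j, k}); total cost 15 + 4 + 12 + 13 + 15 + 2 = 61.
No covering selection has total cost below 61.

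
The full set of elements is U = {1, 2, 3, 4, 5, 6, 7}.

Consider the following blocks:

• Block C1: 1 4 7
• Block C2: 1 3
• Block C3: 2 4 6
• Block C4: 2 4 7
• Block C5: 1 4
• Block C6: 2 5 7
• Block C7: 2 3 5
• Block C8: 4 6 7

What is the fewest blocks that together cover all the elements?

3

C1 and C7 and C8 together: C1 ∪ C7 ∪ C8 = {1, 2, 3, 4, 5, 6, 7} — every element is covered.
Each block has at most 3 elements, and 2·3 = 6 < 7 — so at least 3 blocks are needed, and 3 is optimal.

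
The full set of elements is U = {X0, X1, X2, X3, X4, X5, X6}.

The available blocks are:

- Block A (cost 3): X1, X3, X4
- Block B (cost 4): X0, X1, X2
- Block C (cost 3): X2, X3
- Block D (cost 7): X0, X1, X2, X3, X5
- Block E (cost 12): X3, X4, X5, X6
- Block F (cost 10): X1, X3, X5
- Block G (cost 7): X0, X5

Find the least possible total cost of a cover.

16

B, E together cover every element (B ∪ E = {X0, X1, X2, X3, X4, X5, X6}); total cost 4 + 12 = 16.
The greedy pick A, B, E costs 19; no covering selection beats 16.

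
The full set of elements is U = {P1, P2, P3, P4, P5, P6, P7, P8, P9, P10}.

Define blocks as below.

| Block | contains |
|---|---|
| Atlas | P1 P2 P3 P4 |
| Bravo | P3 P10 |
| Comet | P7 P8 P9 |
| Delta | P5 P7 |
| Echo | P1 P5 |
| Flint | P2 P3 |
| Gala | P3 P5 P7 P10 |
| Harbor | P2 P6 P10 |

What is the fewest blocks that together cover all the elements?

4

Take {Atlas, Comet, Echo, Harbor}. Their union is {P1, P2, P3, P4, P5, P6, P7, P8, P9, P10}, which is all 10 elements.
Only Harbor contains P6, so Harbor is forced; the remaining 7 elements need at least 3 more blocks (each remaining block adds at most 3) — so at least 4 blocks are needed, and 4 is optimal.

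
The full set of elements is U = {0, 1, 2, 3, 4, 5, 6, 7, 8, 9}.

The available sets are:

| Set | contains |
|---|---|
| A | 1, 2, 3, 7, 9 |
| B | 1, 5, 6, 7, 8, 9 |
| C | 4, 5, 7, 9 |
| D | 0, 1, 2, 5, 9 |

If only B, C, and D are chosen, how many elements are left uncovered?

Union of B, C, D = {0, 1, 2, 4, 5, 6, 7, 8, 9}.
Not covered: 3 — 1 element.

1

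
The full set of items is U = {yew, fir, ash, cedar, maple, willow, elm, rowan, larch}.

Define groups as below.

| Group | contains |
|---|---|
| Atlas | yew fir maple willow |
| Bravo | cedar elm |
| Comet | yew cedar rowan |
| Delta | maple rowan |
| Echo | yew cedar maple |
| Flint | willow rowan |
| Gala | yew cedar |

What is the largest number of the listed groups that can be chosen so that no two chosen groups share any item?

2

Bravo, Delta are pairwise disjoint (Bravo={cedar,elm}; Delta={maple,rowan}).
Every remaining group overlaps one of these, and no 3 of the listed groups are pairwise disjoint, so 2 is the maximum.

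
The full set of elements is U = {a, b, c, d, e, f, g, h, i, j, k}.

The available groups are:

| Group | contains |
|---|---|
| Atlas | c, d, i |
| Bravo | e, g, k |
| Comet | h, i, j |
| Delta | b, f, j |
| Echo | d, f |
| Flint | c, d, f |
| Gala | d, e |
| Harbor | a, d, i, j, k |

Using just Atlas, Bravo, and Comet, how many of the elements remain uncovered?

3

Union of Atlas, Bravo, Comet = {c, d, e, g, h, i, j, k}.
Not covered: a, b, f — 3 elements.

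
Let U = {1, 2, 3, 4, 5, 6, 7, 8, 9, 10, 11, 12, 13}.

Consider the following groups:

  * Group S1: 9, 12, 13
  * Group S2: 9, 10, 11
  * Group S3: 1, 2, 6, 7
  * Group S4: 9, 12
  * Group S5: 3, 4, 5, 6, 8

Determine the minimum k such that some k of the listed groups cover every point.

S1 and S2 and S3 and S5 together: S1 ∪ S2 ∪ S3 ∪ S5 = {1, 2, 3, 4, 5, 6, 7, 8, 9, 10, 11, 12, 13} — every point is covered.
Only S3 contains 1, so S3 is forced; the remaining 9 points need at least 3 more groups (each remaining group adds at most 4) — so at least 4 groups are needed, and 4 is optimal.

4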